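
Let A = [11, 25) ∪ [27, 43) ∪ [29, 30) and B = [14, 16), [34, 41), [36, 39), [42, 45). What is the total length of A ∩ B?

10

A, merged: [11, 25), [27, 43).
B, merged: [14, 16), [34, 41), [42, 45).
A ∩ B = [14, 16), [34, 41), [42, 43).
Total: 2 + 7 + 1 = 10.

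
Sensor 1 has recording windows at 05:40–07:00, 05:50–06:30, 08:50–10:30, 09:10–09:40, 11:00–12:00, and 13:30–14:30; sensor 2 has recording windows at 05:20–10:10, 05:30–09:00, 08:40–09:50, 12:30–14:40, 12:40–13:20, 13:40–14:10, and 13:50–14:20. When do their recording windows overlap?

First set merges to 05:40-07:00, 08:50-10:30, 11:00-12:00, 13:30-14:30.
Second set merges to 05:20-10:10, 12:30-14:40.
05:40-07:00 overlaps B on 05:40-07:00.
08:50-10:30 overlaps B on 08:50-10:10.
11:00-12:00 falls entirely outside B.
13:30-14:30 overlaps B on 13:30-14:30.

05:40-07:00, 08:50-10:10, 13:30-14:30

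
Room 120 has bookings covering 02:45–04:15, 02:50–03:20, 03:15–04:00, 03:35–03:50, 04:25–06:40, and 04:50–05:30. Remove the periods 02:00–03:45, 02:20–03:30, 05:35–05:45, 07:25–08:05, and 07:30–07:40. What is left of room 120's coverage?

03:45–04:15, 04:25–05:35, 05:45–06:40

Merge the first list: 02:45–04:15, 04:25–06:40.
Merge the second list: 02:00–03:45, 05:35–05:45, 07:25–08:05.
02:45–04:15 with B removed leaves 03:45–04:15.
04:25–06:40 with B removed leaves 04:25–05:35, 05:45–06:40.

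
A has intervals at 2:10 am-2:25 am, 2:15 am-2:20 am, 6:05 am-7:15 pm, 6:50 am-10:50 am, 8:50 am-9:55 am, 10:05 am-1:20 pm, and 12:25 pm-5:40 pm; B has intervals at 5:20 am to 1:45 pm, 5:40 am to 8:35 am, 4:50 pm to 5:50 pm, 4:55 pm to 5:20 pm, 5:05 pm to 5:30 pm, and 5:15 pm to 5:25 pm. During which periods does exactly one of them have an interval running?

First set merges to 2:10 am–2:25 am, 6:05 am–7:15 pm.
Second set merges to 5:20 am–1:45 pm, 4:50 pm–5:50 pm.
A but not B: 2:10 am–2:25 am, 1:45 pm–4:50 pm, 5:50 pm–7:15 pm.
B but not A: 5:20 am–6:05 am.
Combining gives A △ B.

2:10 am–2:25 am, 5:20 am–6:05 am, 1:45 pm–4:50 pm, 5:50 pm–7:15 pm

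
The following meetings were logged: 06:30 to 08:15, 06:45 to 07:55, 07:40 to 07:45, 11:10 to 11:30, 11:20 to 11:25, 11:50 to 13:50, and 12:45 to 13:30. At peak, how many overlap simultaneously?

Walk the sorted start/end points keeping a running depth.
The depth first hits 3 at 07:40.

3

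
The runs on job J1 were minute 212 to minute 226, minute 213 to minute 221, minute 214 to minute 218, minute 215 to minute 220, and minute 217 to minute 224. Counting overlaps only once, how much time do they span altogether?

Merged: minute 212 to minute 226.
Length: 14 minutes.

14 minutes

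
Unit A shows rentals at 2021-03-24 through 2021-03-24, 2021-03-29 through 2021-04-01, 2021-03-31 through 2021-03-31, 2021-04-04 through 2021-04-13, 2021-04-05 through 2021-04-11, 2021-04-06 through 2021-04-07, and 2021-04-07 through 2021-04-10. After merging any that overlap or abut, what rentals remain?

2021-03-29 through 2021-04-01 is disjoint → start new block.
2021-03-31 through 2021-03-31 overlaps/touches 2021-03-29 through 2021-04-01 → extend to 2021-03-29 through 2021-04-01.
2021-04-04 through 2021-04-13 is disjoint → start new block.
2021-04-05 through 2021-04-11 overlaps/touches 2021-04-04 through 2021-04-13 → extend to 2021-04-04 through 2021-04-13.
2021-04-06 through 2021-04-07 overlaps/touches 2021-04-04 through 2021-04-13 → extend to 2021-04-04 through 2021-04-13.
2021-04-07 through 2021-04-10 overlaps/touches 2021-04-04 through 2021-04-13 → extend to 2021-04-04 through 2021-04-13.

2021-03-24 through 2021-03-24, 2021-03-29 through 2021-04-01, 2021-04-04 through 2021-04-13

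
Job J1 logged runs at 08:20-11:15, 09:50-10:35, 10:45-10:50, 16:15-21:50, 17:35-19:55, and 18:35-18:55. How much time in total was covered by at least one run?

Merged: 08:20–11:15, 16:15–21:50.
Lengths: 2 h 55 min + 5 h 35 min = 8 h 30 min.

8 h 30 min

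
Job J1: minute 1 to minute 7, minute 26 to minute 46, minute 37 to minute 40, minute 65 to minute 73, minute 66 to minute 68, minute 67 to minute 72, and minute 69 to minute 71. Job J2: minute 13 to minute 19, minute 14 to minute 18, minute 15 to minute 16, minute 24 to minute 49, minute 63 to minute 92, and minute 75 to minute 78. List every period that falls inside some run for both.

minute 26 to minute 46, minute 65 to minute 73

A, merged: minute 1 to minute 7, minute 26 to minute 46, minute 65 to minute 73.
B, merged: minute 13 to minute 19, minute 24 to minute 49, minute 63 to minute 92.
minute 1 to minute 7 meets no B interval.
minute 26 to minute 46 ∩ B → minute 26 to minute 46.
minute 65 to minute 73 ∩ B → minute 65 to minute 73.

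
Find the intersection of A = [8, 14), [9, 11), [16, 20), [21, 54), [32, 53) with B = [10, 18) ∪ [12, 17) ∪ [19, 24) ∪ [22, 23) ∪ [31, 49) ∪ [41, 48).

First set merges to [8, 14), [16, 20), [21, 54).
Second set merges to [10, 18), [19, 24), [31, 49).
[8, 14) overlaps B on [10, 14).
[16, 20) overlaps B on [16, 18), [19, 20).
[21, 54) overlaps B on [21, 24), [31, 49).

[10, 14) ∪ [16, 18) ∪ [19, 20) ∪ [21, 24) ∪ [31, 49)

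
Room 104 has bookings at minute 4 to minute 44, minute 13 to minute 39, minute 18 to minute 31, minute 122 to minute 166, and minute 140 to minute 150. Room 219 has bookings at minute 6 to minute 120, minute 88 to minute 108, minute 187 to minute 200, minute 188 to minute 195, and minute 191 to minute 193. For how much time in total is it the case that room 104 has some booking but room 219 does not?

46 minutes

Merge the first list: minute 4 to minute 44, minute 122 to minute 166.
Merge the second list: minute 6 to minute 120, minute 187 to minute 200.
A \ B = minute 4 to minute 6, minute 122 to minute 166.
Total: 2 minutes + 44 minutes = 46 minutes.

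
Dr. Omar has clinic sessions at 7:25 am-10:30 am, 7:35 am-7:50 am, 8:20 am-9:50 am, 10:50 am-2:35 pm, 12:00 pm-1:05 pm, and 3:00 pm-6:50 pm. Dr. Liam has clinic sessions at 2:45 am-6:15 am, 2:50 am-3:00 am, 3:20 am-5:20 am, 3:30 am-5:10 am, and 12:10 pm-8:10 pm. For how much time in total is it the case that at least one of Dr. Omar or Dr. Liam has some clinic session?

15 h 55 min

A, merged: 7:25 am–10:30 am, 10:50 am–2:35 pm, 3:00 pm–6:50 pm.
B, merged: 2:45 am–6:15 am, 12:10 pm–8:10 pm.
A ∪ B = 2:45 am–6:15 am, 7:25 am–10:30 am, 10:50 am–8:10 pm.
Total: 3 h 30 min + 3 h 5 min + 9 h 20 min = 15 h 55 min.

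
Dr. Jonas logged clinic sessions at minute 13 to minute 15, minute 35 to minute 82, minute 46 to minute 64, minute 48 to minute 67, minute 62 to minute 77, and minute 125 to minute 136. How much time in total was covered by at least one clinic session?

Merged: minute 13 to minute 15, minute 35 to minute 82, minute 125 to minute 136.
Lengths: 2 minutes + 47 minutes + 11 minutes = 60 minutes.

60 minutes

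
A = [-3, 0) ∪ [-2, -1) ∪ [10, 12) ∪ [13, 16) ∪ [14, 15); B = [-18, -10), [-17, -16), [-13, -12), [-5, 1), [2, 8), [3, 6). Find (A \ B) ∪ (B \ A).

[-18, -10) ∪ [-5, -3) ∪ [0, 1) ∪ [2, 8) ∪ [10, 12) ∪ [13, 16)

Merge the first list: [-3, 0), [10, 12), [13, 16).
Merge the second list: [-18, -10), [-5, 1), [2, 8).
Only in the first: [10, 12), [13, 16).
Only in the second: [-18, -10), [-5, -3), [0, 1), [2, 8).
Together these are the periods covered by exactly one.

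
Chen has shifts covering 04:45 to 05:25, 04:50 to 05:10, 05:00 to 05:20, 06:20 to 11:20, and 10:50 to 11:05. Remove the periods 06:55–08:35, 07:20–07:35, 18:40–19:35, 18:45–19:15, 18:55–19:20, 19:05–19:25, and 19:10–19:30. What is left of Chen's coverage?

04:45-05:25, 06:20-06:55, 08:35-11:20

First set merges to 04:45-05:25, 06:20-11:20.
Second set merges to 06:55-08:35, 18:40-19:35.
04:45-05:25: no B overlap → unchanged.
06:20-11:20 minus B → 06:20-06:55, 08:35-11:20.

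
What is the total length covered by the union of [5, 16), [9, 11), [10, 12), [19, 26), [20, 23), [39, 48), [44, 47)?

27

Merged: [5, 16), [19, 26), [39, 48).
Lengths: 11 + 7 + 9 = 27.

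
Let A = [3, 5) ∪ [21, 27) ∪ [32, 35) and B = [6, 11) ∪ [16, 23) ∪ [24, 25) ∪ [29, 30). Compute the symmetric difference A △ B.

Only in the first: [3, 5), [23, 24), [25, 27), [32, 35).
Only in the second: [6, 11), [16, 21), [29, 30).
Together these are the periods covered by exactly one.

[3, 5) ∪ [6, 11) ∪ [16, 21) ∪ [23, 24) ∪ [25, 27) ∪ [29, 30) ∪ [32, 35)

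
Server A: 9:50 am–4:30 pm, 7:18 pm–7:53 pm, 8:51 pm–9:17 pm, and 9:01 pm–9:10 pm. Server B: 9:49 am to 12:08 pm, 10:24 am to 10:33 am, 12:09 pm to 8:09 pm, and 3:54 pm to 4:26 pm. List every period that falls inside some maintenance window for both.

Merge the first list: 9:50 am-4:30 pm, 7:18 pm-7:53 pm, 8:51 pm-9:17 pm.
Merge the second list: 9:49 am-12:08 pm, 12:09 pm-8:09 pm.
9:50 am-4:30 pm overlaps B on 9:50 am-12:08 pm, 12:09 pm-4:30 pm.
7:18 pm-7:53 pm overlaps B on 7:18 pm-7:53 pm.
8:51 pm-9:17 pm falls entirely outside B.

9:50 am-12:08 pm, 12:09 pm-4:30 pm, 7:18 pm-7:53 pm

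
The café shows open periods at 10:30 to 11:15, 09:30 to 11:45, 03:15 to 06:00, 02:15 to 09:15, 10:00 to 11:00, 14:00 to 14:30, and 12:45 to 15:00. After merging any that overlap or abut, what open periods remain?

02:15–09:15, 09:30–11:45, 12:45–15:00

Sort by start: 02:15–09:15, 03:15–06:00, 09:30–11:45, 10:00–11:00, 10:30–11:15, 12:45–15:00, 14:00–14:30.
03:15–06:00 overlaps/touches 02:15–09:15 → extend to 02:15–09:15.
09:30–11:45 is disjoint → start new block.
10:00–11:00 overlaps/touches 09:30–11:45 → extend to 09:30–11:45.
10:30–11:15 overlaps/touches 09:30–11:45 → extend to 09:30–11:45.
12:45–15:00 is disjoint → start new block.
14:00–14:30 overlaps/touches 12:45–15:00 → extend to 12:45–15:00.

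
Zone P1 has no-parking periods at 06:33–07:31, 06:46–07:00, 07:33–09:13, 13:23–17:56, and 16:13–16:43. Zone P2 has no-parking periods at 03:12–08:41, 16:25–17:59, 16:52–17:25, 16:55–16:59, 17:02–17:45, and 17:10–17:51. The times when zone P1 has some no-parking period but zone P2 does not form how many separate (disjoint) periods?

Merge the first list: 06:33–07:31, 07:33–09:13, 13:23–17:56.
Merge the second list: 03:12–08:41, 16:25–17:59.
A \ B = 08:41–09:13, 13:23–16:25.
That is 2 disjoint pieces.

2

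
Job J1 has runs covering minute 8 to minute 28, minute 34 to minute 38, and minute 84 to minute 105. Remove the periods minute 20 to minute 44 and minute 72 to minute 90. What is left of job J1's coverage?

minute 8 to minute 20, minute 90 to minute 105

minute 8 to minute 28 \ B = minute 8 to minute 20.
minute 34 to minute 38: entirely removed.
minute 84 to minute 105 \ B = minute 90 to minute 105.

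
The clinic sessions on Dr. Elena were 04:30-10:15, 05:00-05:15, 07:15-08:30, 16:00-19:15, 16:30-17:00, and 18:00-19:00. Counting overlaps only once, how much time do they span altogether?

9 h

Merged: 04:30-10:15, 16:00-19:15.
Lengths: 5 h 45 min + 3 h 15 min = 9 h.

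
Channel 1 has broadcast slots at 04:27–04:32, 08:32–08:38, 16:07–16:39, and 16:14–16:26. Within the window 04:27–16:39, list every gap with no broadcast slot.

Covered (merged): 04:27–04:32, 08:32–08:38, 16:07–16:39.
Uncovered inside 04:27–16:39: 04:32–08:32, 08:38–16:07.

04:32–08:32, 08:38–16:07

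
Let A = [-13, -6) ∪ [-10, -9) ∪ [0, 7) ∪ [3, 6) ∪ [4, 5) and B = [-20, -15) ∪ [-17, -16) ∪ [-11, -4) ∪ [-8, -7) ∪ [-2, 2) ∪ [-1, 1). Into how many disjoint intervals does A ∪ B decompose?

Merge the first list: [-13, -6), [0, 7).
Merge the second list: [-20, -15), [-11, -4), [-2, 2).
A ∪ B = [-20, -15), [-13, -4), [-2, 7).
That is 3 disjoint pieces.

3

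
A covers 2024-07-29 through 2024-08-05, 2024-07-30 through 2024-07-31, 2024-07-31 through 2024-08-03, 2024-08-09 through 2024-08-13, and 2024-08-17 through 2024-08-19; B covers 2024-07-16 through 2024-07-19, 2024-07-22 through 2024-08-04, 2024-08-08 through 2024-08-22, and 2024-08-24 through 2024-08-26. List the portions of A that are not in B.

A, merged: 2024-07-29 through 2024-08-05, 2024-08-09 through 2024-08-13, 2024-08-17 through 2024-08-19.
2024-07-29 through 2024-08-05 with B removed leaves 2024-08-05 through 2024-08-05.
2024-08-09 through 2024-08-13 lies entirely inside B → drops out.
2024-08-17 through 2024-08-19 lies entirely inside B → drops out.

2024-08-05 through 2024-08-05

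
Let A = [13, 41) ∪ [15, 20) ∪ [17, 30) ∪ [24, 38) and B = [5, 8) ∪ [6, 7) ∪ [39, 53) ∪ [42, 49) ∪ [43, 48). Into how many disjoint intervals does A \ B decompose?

A, merged: [13, 41).
B, merged: [5, 8), [39, 53).
A \ B = [13, 39).
That is 1 disjoint piece.

1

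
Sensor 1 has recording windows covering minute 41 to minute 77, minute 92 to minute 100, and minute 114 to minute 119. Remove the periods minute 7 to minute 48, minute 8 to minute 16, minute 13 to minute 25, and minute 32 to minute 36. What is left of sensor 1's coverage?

B, merged: minute 7 to minute 48.
minute 41 to minute 77 minus B → minute 48 to minute 77.
minute 92 to minute 100: no B overlap → unchanged.
minute 114 to minute 119: no B overlap → unchanged.

minute 48 to minute 77, minute 92 to minute 100, minute 114 to minute 119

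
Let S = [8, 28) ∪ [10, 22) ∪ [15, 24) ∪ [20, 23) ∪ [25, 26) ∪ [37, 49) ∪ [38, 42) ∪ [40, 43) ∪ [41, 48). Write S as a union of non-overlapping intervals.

[8, 28) ∪ [37, 49)

[10, 22) overlaps/touches [8, 28) → extend to [8, 28).
[15, 24) overlaps/touches [8, 28) → extend to [8, 28).
[20, 23) overlaps/touches [8, 28) → extend to [8, 28).
[25, 26) overlaps/touches [8, 28) → extend to [8, 28).
[37, 49) is disjoint → start new block.
[38, 42) overlaps/touches [37, 49) → extend to [37, 49).
[40, 43) overlaps/touches [37, 49) → extend to [37, 49).
[41, 48) overlaps/touches [37, 49) → extend to [37, 49).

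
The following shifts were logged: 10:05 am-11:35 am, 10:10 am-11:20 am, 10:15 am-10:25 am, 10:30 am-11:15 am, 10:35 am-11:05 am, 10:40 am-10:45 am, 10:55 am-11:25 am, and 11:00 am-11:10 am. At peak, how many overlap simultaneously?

6

Walk the sorted start/end points keeping a running depth.
The depth first hits 6 at 11:00 am.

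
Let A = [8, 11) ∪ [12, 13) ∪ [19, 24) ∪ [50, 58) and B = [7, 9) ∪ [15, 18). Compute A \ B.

[8, 11) minus B → [9, 11).
[12, 13): no B overlap → unchanged.
[19, 24): no B overlap → unchanged.
[50, 58): no B overlap → unchanged.

[9, 11) ∪ [12, 13) ∪ [19, 24) ∪ [50, 58)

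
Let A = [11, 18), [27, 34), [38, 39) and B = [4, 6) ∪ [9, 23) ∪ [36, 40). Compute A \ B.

[27, 34)

[11, 18): entirely removed.
[27, 34): nothing removed.
[38, 39): entirely removed.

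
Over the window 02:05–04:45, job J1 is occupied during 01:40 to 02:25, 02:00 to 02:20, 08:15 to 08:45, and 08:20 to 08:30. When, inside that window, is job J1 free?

After merging, the occupied span is 01:40–02:25, 08:15–08:45.
Uncovered inside 02:05–04:45: 02:25–04:45.

02:25–04:45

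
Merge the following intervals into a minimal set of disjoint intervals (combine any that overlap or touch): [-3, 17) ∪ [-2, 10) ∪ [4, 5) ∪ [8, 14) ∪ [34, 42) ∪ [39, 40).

[-2, 10) overlaps/touches [-3, 17) → extend to [-3, 17).
[4, 5) overlaps/touches [-3, 17) → extend to [-3, 17).
[8, 14) overlaps/touches [-3, 17) → extend to [-3, 17).
[34, 42) is disjoint → start new block.
[39, 40) overlaps/touches [34, 42) → extend to [34, 42).

[-3, 17) ∪ [34, 42)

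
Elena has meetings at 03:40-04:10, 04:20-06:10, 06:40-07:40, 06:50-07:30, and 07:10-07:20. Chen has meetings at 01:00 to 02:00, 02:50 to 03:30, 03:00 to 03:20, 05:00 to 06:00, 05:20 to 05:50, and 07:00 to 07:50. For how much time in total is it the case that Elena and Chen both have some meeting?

1 h 40 min

First set merges to 03:40–04:10, 04:20–06:10, 06:40–07:40.
Second set merges to 01:00–02:00, 02:50–03:30, 05:00–06:00, 07:00–07:50.
A ∩ B = 05:00–06:00, 07:00–07:40.
Total: 1 h + 40 min = 1 h 40 min.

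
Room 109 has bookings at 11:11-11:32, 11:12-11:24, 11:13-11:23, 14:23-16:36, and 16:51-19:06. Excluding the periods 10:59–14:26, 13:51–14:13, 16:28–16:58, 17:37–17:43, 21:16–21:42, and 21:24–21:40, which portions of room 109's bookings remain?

14:26–16:28, 16:58–17:37, 17:43–19:06

Merge the first list: 11:11–11:32, 14:23–16:36, 16:51–19:06.
Merge the second list: 10:59–14:26, 16:28–16:58, 17:37–17:43, 21:16–21:42.
11:11–11:32: fully covered by B → removed.
14:23–16:36 minus B → 14:26–16:28.
16:51–19:06 minus B → 16:58–17:37, 17:43–19:06.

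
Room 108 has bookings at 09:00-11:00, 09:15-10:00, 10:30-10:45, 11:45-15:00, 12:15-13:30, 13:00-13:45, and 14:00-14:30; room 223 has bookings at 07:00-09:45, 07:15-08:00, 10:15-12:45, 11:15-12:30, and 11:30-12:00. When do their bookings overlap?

Merge the first list: 09:00–11:00, 11:45–15:00.
Merge the second list: 07:00–09:45, 10:15–12:45.
09:00–11:00 meets the second set on 09:00–09:45, 10:15–11:00.
11:45–15:00 meets the second set on 11:45–12:45.

09:00–09:45, 10:15–11:00, 11:45–12:45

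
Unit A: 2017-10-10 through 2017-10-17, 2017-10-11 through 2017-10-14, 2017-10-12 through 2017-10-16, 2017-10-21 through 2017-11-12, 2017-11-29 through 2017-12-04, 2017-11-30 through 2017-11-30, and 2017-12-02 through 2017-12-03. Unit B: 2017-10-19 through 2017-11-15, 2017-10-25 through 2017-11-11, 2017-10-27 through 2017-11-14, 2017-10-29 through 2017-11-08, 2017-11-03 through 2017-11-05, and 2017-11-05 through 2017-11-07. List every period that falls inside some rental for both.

2017-10-21 through 2017-11-12

Merge the first list: 2017-10-10 through 2017-10-17, 2017-10-21 through 2017-11-12, 2017-11-29 through 2017-12-04.
Merge the second list: 2017-10-19 through 2017-11-15.
2017-10-10 through 2017-10-17 meets no B interval.
2017-10-21 through 2017-11-12 ∩ B → 2017-10-21 through 2017-11-12.
2017-11-29 through 2017-12-04 meets no B interval.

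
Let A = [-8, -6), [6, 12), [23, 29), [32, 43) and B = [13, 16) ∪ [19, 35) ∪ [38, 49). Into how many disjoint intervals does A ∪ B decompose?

4

A ∪ B = [-8, -6), [6, 12), [13, 16), [19, 49).
That is 4 disjoint pieces.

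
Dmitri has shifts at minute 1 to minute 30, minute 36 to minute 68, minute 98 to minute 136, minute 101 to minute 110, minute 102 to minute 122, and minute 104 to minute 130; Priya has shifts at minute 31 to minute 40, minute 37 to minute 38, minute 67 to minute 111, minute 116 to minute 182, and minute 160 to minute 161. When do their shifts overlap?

First set merges to minute 1 to minute 30, minute 36 to minute 68, minute 98 to minute 136.
Second set merges to minute 31 to minute 40, minute 67 to minute 111, minute 116 to minute 182.
minute 1 to minute 30 meets no B interval.
minute 36 to minute 68 ∩ B → minute 36 to minute 40, minute 67 to minute 68.
minute 98 to minute 136 ∩ B → minute 98 to minute 111, minute 116 to minute 136.

minute 36 to minute 40, minute 67 to minute 68, minute 98 to minute 111, minute 116 to minute 136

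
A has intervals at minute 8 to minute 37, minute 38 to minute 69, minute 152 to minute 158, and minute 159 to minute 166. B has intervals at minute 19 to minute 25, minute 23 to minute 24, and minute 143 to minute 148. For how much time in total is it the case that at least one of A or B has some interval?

78 minutes

B, merged: minute 19 to minute 25, minute 143 to minute 148.
A ∪ B = minute 8 to minute 37, minute 38 to minute 69, minute 143 to minute 148, minute 152 to minute 158, minute 159 to minute 166.
Total: 29 minutes + 31 minutes + 5 minutes + 6 minutes + 7 minutes = 78 minutes.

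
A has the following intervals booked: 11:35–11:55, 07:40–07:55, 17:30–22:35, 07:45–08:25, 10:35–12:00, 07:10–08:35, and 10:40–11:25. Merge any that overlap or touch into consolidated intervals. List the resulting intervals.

07:10–08:35, 10:35–12:00, 17:30–22:35

Sort by start: 07:10–08:35, 07:40–07:55, 07:45–08:25, 10:35–12:00, 10:40–11:25, 11:35–11:55, 17:30–22:35.
07:40–07:55 overlaps/touches 07:10–08:35 → extend to 07:10–08:35.
07:45–08:25 overlaps/touches 07:10–08:35 → extend to 07:10–08:35.
10:35–12:00 is disjoint → start new block.
10:40–11:25 overlaps/touches 10:35–12:00 → extend to 10:35–12:00.
11:35–11:55 overlaps/touches 10:35–12:00 → extend to 10:35–12:00.
17:30–22:35 is disjoint → start new block.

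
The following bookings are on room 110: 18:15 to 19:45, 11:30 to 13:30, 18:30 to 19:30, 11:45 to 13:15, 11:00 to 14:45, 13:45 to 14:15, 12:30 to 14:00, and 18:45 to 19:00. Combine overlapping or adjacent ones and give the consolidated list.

Sort by start: 11:00–14:45, 11:30–13:30, 11:45–13:15, 12:30–14:00, 13:45–14:15, 18:15–19:45, 18:30–19:30, 18:45–19:00.
11:30–13:30 overlaps/touches 11:00–14:45 → extend to 11:00–14:45.
11:45–13:15 overlaps/touches 11:00–14:45 → extend to 11:00–14:45.
12:30–14:00 overlaps/touches 11:00–14:45 → extend to 11:00–14:45.
13:45–14:15 overlaps/touches 11:00–14:45 → extend to 11:00–14:45.
18:15–19:45 is disjoint → start new block.
18:30–19:30 overlaps/touches 18:15–19:45 → extend to 18:15–19:45.
18:45–19:00 overlaps/touches 18:15–19:45 → extend to 18:15–19:45.

11:00–14:45, 18:15–19:45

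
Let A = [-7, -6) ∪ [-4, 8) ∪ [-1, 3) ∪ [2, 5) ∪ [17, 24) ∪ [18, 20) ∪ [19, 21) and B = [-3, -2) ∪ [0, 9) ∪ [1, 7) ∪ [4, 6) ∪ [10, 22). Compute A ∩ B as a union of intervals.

[-3, -2) ∪ [0, 8) ∪ [17, 22)

First set merges to [-7, -6), [-4, 8), [17, 24).
Second set merges to [-3, -2), [0, 9), [10, 22).
[-7, -6) falls entirely outside B.
[-4, 8) overlaps B on [-3, -2), [0, 8).
[17, 24) overlaps B on [17, 22).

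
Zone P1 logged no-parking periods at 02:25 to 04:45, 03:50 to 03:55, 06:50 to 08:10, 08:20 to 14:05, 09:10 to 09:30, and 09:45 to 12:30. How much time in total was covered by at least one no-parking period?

Merged: 02:25-04:45, 06:50-08:10, 08:20-14:05.
Lengths: 2 h 20 min + 1 h 20 min + 5 h 45 min = 9 h 25 min.

9 h 25 min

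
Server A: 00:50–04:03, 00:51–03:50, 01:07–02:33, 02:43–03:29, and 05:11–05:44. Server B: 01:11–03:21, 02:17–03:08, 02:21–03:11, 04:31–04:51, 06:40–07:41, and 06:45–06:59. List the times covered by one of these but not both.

Merge the first list: 00:50–04:03, 05:11–05:44.
Merge the second list: 01:11–03:21, 04:31–04:51, 06:40–07:41.
A \ B = 00:50–01:11, 03:21–04:03, 05:11–05:44.
B \ A = 04:31–04:51, 06:40–07:41.
Union of the two gives the symmetric difference.

00:50–01:11, 03:21–04:03, 04:31–04:51, 05:11–05:44, 06:40–07:41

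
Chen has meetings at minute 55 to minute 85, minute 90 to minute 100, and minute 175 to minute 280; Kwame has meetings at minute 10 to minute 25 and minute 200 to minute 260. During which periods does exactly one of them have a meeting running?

A \ B = minute 55 to minute 85, minute 90 to minute 100, minute 175 to minute 200, minute 260 to minute 280.
B \ A = minute 10 to minute 25.
Union of the two gives the symmetric difference.

minute 10 to minute 25, minute 55 to minute 85, minute 90 to minute 100, minute 175 to minute 200, minute 260 to minute 280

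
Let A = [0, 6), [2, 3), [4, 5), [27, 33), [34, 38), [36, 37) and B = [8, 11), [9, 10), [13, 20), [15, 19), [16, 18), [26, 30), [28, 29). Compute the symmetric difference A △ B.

First set merges to [0, 6), [27, 33), [34, 38).
Second set merges to [8, 11), [13, 20), [26, 30).
Only in the first: [0, 6), [30, 33), [34, 38).
Only in the second: [8, 11), [13, 20), [26, 27).
Together these are the periods covered by exactly one.

[0, 6) ∪ [8, 11) ∪ [13, 20) ∪ [26, 27) ∪ [30, 33) ∪ [34, 38)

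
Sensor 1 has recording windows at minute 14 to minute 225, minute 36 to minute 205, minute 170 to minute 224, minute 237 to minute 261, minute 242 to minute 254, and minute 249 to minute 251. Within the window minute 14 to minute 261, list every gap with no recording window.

minute 225 to minute 237

The merged coverage is minute 14 to minute 225, minute 237 to minute 261.
Uncovered inside minute 14 to minute 261: minute 225 to minute 237.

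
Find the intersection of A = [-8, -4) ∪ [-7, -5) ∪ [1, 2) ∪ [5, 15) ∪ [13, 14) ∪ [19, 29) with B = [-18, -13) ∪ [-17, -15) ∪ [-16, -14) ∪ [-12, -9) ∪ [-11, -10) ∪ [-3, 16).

A, merged: [-8, -4), [1, 2), [5, 15), [19, 29).
B, merged: [-18, -13), [-12, -9), [-3, 16).
[-8, -4): no overlap with the second set.
[1, 2) meets the second set on [1, 2).
[5, 15) meets the second set on [5, 15).
[19, 29): no overlap with the second set.

[1, 2) ∪ [5, 15)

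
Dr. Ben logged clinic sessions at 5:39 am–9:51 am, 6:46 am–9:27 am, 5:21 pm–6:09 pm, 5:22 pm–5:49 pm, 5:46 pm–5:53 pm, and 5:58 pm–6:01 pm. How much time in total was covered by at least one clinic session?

Merged: 5:39 am–9:51 am, 5:21 pm–6:09 pm.
Lengths: 4 h 12 min + 48 min = 5 h.

5 h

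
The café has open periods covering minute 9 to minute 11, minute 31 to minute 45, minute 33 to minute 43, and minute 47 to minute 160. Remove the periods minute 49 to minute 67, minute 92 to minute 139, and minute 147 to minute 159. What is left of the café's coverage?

First set merges to minute 9 to minute 11, minute 31 to minute 45, minute 47 to minute 160.
minute 9 to minute 11: no B overlap → unchanged.
minute 31 to minute 45: no B overlap → unchanged.
minute 47 to minute 160 minus B → minute 47 to minute 49, minute 67 to minute 92, minute 139 to minute 147, minute 159 to minute 160.

minute 9 to minute 11, minute 31 to minute 45, minute 47 to minute 49, minute 67 to minute 92, minute 139 to minute 147, minute 159 to minute 160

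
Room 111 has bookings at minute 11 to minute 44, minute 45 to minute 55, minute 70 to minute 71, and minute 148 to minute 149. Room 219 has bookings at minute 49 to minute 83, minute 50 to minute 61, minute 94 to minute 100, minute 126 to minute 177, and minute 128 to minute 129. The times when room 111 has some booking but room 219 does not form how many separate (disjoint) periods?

2

Second set merges to minute 49 to minute 83, minute 94 to minute 100, minute 126 to minute 177.
A \ B = minute 11 to minute 44, minute 45 to minute 49.
That is 2 disjoint pieces.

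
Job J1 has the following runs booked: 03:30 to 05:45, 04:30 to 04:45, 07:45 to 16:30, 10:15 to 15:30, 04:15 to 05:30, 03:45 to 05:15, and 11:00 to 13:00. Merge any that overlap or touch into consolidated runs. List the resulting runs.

Sort by start: 03:30–05:45, 03:45–05:15, 04:15–05:30, 04:30–04:45, 07:45–16:30, 10:15–15:30, 11:00–13:00.
03:45–05:15 overlaps/touches 03:30–05:45 → extend to 03:30–05:45.
04:15–05:30 overlaps/touches 03:30–05:45 → extend to 03:30–05:45.
04:30–04:45 overlaps/touches 03:30–05:45 → extend to 03:30–05:45.
07:45–16:30 is disjoint → start new block.
10:15–15:30 overlaps/touches 07:45–16:30 → extend to 07:45–16:30.
11:00–13:00 overlaps/touches 07:45–16:30 → extend to 07:45–16:30.

03:30–05:45, 07:45–16:30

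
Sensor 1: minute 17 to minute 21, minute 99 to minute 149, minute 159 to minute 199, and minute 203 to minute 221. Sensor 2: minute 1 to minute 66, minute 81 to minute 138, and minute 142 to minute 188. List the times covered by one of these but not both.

Only in the first: minute 138 to minute 142, minute 188 to minute 199, minute 203 to minute 221.
Only in the second: minute 1 to minute 17, minute 21 to minute 66, minute 81 to minute 99, minute 149 to minute 159.
Together these are the periods covered by exactly one.

minute 1 to minute 17, minute 21 to minute 66, minute 81 to minute 99, minute 138 to minute 142, minute 149 to minute 159, minute 188 to minute 199, minute 203 to minute 221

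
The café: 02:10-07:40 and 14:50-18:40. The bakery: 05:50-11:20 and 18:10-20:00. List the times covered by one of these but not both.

02:10-05:50, 07:40-11:20, 14:50-18:10, 18:40-20:00

A \ B = 02:10-05:50, 14:50-18:10.
B \ A = 07:40-11:20, 18:40-20:00.
Union of the two gives the symmetric difference.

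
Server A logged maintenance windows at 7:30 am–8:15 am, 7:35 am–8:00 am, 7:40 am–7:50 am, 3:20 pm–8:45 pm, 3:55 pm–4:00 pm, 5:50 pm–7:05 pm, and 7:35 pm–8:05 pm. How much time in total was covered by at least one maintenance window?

6 h 10 min

Merged: 7:30 am–8:15 am, 3:20 pm–8:45 pm.
Lengths: 45 min + 5 h 25 min = 6 h 10 min.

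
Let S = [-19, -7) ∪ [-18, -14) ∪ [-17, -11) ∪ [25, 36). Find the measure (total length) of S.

Merged: [-19, -7), [25, 36).
Lengths: 12 + 11 = 23.

23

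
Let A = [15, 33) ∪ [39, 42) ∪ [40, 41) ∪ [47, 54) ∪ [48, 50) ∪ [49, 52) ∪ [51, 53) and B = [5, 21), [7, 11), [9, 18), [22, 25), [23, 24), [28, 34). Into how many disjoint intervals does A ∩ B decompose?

3

First set merges to [15, 33), [39, 42), [47, 54).
Second set merges to [5, 21), [22, 25), [28, 34).
A ∩ B = [15, 21), [22, 25), [28, 33).
That is 3 disjoint pieces.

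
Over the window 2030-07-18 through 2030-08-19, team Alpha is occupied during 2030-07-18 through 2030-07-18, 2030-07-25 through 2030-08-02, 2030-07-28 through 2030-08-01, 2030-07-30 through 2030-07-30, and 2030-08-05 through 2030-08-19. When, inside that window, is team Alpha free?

2030-07-19 through 2030-07-24, 2030-08-03 through 2030-08-04

After merging, the occupied span is 2030-07-18 through 2030-07-18, 2030-07-25 through 2030-08-02, 2030-08-05 through 2030-08-19.
Uncovered inside 2030-07-18 through 2030-08-19: 2030-07-19 through 2030-07-24, 2030-08-03 through 2030-08-04.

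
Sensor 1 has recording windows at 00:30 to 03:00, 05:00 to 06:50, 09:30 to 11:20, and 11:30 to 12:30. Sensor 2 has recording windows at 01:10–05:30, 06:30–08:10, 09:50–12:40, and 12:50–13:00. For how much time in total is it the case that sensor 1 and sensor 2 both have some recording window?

5 h 10 min

A ∩ B = 01:10-03:00, 05:00-05:30, 06:30-06:50, 09:50-11:20, 11:30-12:30.
Total: 1 h 50 min + 30 min + 20 min + 1 h 30 min + 1 h = 5 h 10 min.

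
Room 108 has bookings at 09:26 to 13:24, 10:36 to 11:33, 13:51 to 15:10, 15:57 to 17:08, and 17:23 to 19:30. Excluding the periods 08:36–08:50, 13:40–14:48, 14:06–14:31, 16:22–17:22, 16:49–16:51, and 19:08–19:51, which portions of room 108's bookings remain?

09:26-13:24, 14:48-15:10, 15:57-16:22, 17:23-19:08

First set merges to 09:26-13:24, 13:51-15:10, 15:57-17:08, 17:23-19:30.
Second set merges to 08:36-08:50, 13:40-14:48, 16:22-17:22, 19:08-19:51.
09:26-13:24: no B overlap → unchanged.
13:51-15:10 minus B → 14:48-15:10.
15:57-17:08 minus B → 15:57-16:22.
17:23-19:30 minus B → 17:23-19:08.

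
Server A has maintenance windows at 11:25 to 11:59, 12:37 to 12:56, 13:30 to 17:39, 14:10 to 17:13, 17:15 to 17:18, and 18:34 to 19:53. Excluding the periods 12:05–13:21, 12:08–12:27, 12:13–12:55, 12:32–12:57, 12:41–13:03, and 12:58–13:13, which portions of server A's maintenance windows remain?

11:25–11:59, 13:30–17:39, 18:34–19:53

First set merges to 11:25–11:59, 12:37–12:56, 13:30–17:39, 18:34–19:53.
Second set merges to 12:05–13:21.
11:25–11:59 is untouched.
12:37–12:56 lies entirely inside B → drops out.
13:30–17:39 is untouched.
18:34–19:53 is untouched.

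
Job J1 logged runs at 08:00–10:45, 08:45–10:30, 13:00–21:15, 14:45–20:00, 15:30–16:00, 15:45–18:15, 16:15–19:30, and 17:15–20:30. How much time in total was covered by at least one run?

11 h

Merged: 08:00-10:45, 13:00-21:15.
Lengths: 2 h 45 min + 8 h 15 min = 11 h.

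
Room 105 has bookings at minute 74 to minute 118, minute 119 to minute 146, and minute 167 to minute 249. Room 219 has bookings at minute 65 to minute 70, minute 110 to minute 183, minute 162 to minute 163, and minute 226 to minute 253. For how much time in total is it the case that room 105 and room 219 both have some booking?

74 minutes

Second set merges to minute 65 to minute 70, minute 110 to minute 183, minute 226 to minute 253.
A ∩ B = minute 110 to minute 118, minute 119 to minute 146, minute 167 to minute 183, minute 226 to minute 249.
Total: 8 minutes + 27 minutes + 16 minutes + 23 minutes = 74 minutes.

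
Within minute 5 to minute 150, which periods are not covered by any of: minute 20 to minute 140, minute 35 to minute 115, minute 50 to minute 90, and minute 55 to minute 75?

minute 5 to minute 20, minute 140 to minute 150

The merged coverage is minute 20 to minute 140.
Gaps within minute 5 to minute 150: minute 5 to minute 20, minute 140 to minute 150.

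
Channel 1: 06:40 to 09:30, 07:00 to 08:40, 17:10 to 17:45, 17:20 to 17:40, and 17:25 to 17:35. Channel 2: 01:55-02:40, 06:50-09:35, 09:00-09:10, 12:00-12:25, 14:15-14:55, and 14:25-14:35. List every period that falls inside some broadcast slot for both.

06:50–09:30

First set merges to 06:40–09:30, 17:10–17:45.
Second set merges to 01:55–02:40, 06:50–09:35, 12:00–12:25, 14:15–14:55.
06:40–09:30 ∩ B → 06:50–09:30.
17:10–17:45 meets no B interval.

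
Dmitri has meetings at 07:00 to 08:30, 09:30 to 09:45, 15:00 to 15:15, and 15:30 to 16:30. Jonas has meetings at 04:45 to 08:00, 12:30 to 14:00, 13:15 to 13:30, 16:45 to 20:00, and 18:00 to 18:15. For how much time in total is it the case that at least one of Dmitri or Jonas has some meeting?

10 h

B, merged: 04:45-08:00, 12:30-14:00, 16:45-20:00.
A ∪ B = 04:45-08:30, 09:30-09:45, 12:30-14:00, 15:00-15:15, 15:30-16:30, 16:45-20:00.
Total: 3 h 45 min + 15 min + 1 h 30 min + 15 min + 1 h + 3 h 15 min = 10 h.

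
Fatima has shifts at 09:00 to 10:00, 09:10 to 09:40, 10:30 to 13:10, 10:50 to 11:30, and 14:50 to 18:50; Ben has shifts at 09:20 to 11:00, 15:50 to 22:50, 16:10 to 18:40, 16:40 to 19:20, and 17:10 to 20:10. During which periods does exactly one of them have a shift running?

09:00–09:20, 10:00–10:30, 11:00–13:10, 14:50–15:50, 18:50–22:50

First set merges to 09:00–10:00, 10:30–13:10, 14:50–18:50.
Second set merges to 09:20–11:00, 15:50–22:50.
A but not B: 09:00–09:20, 11:00–13:10, 14:50–15:50.
B but not A: 10:00–10:30, 18:50–22:50.
Combining gives A △ B.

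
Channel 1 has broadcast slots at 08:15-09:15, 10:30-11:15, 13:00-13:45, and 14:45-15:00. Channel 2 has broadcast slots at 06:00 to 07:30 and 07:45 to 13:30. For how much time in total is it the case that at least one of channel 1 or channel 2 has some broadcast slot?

7 h 45 min

A ∪ B = 06:00–07:30, 07:45–13:45, 14:45–15:00.
Total: 1 h 30 min + 6 h + 15 min = 7 h 45 min.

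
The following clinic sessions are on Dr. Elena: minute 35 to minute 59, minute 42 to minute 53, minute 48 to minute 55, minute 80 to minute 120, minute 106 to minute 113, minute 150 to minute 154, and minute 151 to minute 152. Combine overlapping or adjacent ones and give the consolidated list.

minute 35 to minute 59, minute 80 to minute 120, minute 150 to minute 154

minute 42 to minute 53 overlaps/touches minute 35 to minute 59 → extend to minute 35 to minute 59.
minute 48 to minute 55 overlaps/touches minute 35 to minute 59 → extend to minute 35 to minute 59.
minute 80 to minute 120 is disjoint → start new block.
minute 106 to minute 113 overlaps/touches minute 80 to minute 120 → extend to minute 80 to minute 120.
minute 150 to minute 154 is disjoint → start new block.
minute 151 to minute 152 overlaps/touches minute 150 to minute 154 → extend to minute 150 to minute 154.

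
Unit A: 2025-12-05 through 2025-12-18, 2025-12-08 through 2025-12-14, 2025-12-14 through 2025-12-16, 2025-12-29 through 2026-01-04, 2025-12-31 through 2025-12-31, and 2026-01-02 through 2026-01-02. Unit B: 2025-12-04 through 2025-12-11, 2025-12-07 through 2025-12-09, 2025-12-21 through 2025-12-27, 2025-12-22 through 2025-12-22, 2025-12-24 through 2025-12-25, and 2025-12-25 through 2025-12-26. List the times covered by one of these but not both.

First set merges to 2025-12-05 through 2025-12-18, 2025-12-29 through 2026-01-04.
Second set merges to 2025-12-04 through 2025-12-11, 2025-12-21 through 2025-12-27.
A but not B: 2025-12-12 through 2025-12-18, 2025-12-29 through 2026-01-04.
B but not A: 2025-12-04 through 2025-12-04, 2025-12-21 through 2025-12-27.
Combining gives A △ B.

2025-12-04 through 2025-12-04, 2025-12-12 through 2025-12-18, 2025-12-21 through 2025-12-27, 2025-12-29 through 2026-01-04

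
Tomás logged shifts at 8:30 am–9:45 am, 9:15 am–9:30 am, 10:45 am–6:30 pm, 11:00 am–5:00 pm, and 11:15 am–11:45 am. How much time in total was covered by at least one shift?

9 h

Merged: 8:30 am-9:45 am, 10:45 am-6:30 pm.
Lengths: 1 h 15 min + 7 h 45 min = 9 h.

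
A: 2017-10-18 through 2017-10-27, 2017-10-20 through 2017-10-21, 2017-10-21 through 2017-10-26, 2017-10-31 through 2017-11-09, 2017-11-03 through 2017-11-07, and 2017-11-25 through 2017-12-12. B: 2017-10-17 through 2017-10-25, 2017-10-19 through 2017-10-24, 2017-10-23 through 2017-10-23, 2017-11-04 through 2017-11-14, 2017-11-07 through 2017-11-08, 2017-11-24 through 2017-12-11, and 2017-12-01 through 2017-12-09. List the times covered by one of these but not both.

2017-10-17 through 2017-10-17, 2017-10-26 through 2017-10-27, 2017-10-31 through 2017-11-03, 2017-11-10 through 2017-11-14, 2017-11-24 through 2017-11-24, 2017-12-12 through 2017-12-12

A, merged: 2017-10-18 through 2017-10-27, 2017-10-31 through 2017-11-09, 2017-11-25 through 2017-12-12.
B, merged: 2017-10-17 through 2017-10-25, 2017-11-04 through 2017-11-14, 2017-11-24 through 2017-12-11.
A \ B = 2017-10-26 through 2017-10-27, 2017-10-31 through 2017-11-03, 2017-12-12 through 2017-12-12.
B \ A = 2017-10-17 through 2017-10-17, 2017-11-10 through 2017-11-14, 2017-11-24 through 2017-11-24.
Union of the two gives the symmetric difference.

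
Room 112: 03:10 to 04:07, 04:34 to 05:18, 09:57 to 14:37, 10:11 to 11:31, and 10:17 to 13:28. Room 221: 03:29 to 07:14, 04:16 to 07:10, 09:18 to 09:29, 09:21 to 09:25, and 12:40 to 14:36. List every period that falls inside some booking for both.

Merge the first list: 03:10-04:07, 04:34-05:18, 09:57-14:37.
Merge the second list: 03:29-07:14, 09:18-09:29, 12:40-14:36.
03:10-04:07 overlaps B on 03:29-04:07.
04:34-05:18 overlaps B on 04:34-05:18.
09:57-14:37 overlaps B on 12:40-14:36.

03:29-04:07, 04:34-05:18, 12:40-14:36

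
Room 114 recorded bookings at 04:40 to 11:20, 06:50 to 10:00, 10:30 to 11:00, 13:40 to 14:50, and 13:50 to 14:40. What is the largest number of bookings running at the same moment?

At 06:50, 2 of the intervals are simultaneously active.
No point has more.

2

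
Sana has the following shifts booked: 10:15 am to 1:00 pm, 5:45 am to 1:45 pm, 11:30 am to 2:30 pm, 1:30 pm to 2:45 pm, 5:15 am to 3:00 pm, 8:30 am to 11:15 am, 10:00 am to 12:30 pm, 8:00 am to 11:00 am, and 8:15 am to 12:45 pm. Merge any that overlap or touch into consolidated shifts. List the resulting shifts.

Sort by start: 5:15 am–3:00 pm, 5:45 am–1:45 pm, 8:00 am–11:00 am, 8:15 am–12:45 pm, 8:30 am–11:15 am, 10:00 am–12:30 pm, 10:15 am–1:00 pm, 11:30 am–2:30 pm, 1:30 pm–2:45 pm.
5:45 am–1:45 pm overlaps/touches 5:15 am–3:00 pm → extend to 5:15 am–3:00 pm.
8:00 am–11:00 am overlaps/touches 5:15 am–3:00 pm → extend to 5:15 am–3:00 pm.
8:15 am–12:45 pm overlaps/touches 5:15 am–3:00 pm → extend to 5:15 am–3:00 pm.
8:30 am–11:15 am overlaps/touches 5:15 am–3:00 pm → extend to 5:15 am–3:00 pm.
10:00 am–12:30 pm overlaps/touches 5:15 am–3:00 pm → extend to 5:15 am–3:00 pm.
10:15 am–1:00 pm overlaps/touches 5:15 am–3:00 pm → extend to 5:15 am–3:00 pm.
11:30 am–2:30 pm overlaps/touches 5:15 am–3:00 pm → extend to 5:15 am–3:00 pm.
1:30 pm–2:45 pm overlaps/touches 5:15 am–3:00 pm → extend to 5:15 am–3:00 pm.

5:15 am–3:00 pm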